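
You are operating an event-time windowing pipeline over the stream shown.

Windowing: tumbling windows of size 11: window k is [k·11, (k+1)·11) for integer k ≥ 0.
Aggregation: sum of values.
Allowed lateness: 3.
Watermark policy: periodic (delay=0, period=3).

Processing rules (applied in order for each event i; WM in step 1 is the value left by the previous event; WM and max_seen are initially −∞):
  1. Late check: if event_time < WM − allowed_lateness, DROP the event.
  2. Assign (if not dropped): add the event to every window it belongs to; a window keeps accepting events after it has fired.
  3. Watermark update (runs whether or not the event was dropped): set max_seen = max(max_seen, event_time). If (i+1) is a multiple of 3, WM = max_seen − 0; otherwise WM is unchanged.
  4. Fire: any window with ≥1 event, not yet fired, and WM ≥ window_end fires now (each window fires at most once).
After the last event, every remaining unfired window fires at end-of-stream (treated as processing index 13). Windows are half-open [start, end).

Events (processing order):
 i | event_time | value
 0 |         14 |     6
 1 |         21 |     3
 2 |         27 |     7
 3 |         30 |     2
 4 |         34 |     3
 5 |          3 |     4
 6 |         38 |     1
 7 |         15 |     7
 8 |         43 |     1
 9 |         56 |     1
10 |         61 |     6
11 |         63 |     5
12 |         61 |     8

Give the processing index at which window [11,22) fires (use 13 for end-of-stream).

2

i=0 t=14 v=6: → [11,22); WM=−∞
i=1 t=21 v=3: → [11,22); WM=−∞
i=2 t=27 v=7: → [22,33); WM=27; [11,22) fires=9
i=3 t=30 v=2: → [22,33); WM=27
i=4 t=34 v=3: → [33,44); WM=27
i=5 t=3 v=4: DROP (t<27-3); WM=34; [22,33) fires=9
i=6 t=38 v=1: → [33,44); WM=34
i=7 t=15 v=7: DROP (t<34-3); WM=34
i=8 t=43 v=1: → [33,44); WM=43
i=9 t=56 v=1: → [55,66); WM=43
i=10 t=61 v=6: → [55,66); WM=43
i=11 t=63 v=5: → [55,66); WM=63; [33,44) fires=5
i=12 t=61 v=8: → [55,66); WM=63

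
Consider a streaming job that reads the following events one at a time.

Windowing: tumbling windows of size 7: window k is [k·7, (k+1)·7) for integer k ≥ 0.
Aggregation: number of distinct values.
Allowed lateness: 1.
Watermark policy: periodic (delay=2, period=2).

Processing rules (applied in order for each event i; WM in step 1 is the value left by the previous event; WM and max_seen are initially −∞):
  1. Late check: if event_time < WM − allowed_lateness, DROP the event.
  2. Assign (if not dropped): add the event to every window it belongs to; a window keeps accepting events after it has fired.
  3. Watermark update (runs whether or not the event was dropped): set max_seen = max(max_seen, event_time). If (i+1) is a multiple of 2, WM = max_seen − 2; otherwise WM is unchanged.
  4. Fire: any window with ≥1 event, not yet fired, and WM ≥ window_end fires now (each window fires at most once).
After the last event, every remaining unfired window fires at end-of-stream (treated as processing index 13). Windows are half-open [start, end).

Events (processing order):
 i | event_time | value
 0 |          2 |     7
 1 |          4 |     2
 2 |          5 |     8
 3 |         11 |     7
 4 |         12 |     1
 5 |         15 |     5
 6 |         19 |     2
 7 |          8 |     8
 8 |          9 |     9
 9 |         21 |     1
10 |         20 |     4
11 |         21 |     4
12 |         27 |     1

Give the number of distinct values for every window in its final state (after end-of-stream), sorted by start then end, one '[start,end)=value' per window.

[0,7)=3 [7,14)=2 [14,21)=3 [21,28)=2

i=0 t=2 v=7: → [0,7); WM=−∞
i=1 t=4 v=2: → [0,7); WM=2
i=2 t=5 v=8: → [0,7); WM=2
i=3 t=11 v=7: → [7,14); WM=9; [0,7) fires=3
i=4 t=12 v=1: → [7,14); WM=9
i=5 t=15 v=5: → [14,21); WM=13
i=6 t=19 v=2: → [14,21); WM=13
i=7 t=8 v=8: DROP (t<13-1); WM=17; [7,14) fires=2
i=8 t=9 v=9: DROP (t<17-1); WM=17
i=9 t=21 v=1: → [21,28); WM=19
i=10 t=20 v=4: → [14,21); WM=19
i=11 t=21 v=4: → [21,28); WM=19
i=12 t=27 v=1: → [21,28); WM=19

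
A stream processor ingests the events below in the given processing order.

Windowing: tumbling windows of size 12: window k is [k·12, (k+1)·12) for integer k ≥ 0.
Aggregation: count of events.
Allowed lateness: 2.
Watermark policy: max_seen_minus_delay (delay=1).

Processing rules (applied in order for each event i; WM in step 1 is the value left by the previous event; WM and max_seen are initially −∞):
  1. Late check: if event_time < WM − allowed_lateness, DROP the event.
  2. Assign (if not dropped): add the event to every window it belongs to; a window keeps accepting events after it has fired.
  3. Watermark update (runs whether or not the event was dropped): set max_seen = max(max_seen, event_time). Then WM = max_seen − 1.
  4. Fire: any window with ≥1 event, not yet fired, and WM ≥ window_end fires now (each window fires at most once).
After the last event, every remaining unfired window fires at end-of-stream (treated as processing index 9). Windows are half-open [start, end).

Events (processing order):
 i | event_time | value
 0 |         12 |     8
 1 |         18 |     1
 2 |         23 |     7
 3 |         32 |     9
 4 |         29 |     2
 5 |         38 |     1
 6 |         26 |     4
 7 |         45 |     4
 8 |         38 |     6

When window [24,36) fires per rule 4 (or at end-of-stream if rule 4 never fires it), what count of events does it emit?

2

i=0 t=12 v=8: → [12,24); WM=11
i=1 t=18 v=1: → [12,24); WM=17
i=2 t=23 v=7: → [12,24); WM=22
i=3 t=32 v=9: → [24,36); WM=31; [12,24) fires=3
i=4 t=29 v=2: → [24,36); WM=31
i=5 t=38 v=1: → [36,48); WM=37; [24,36) fires=2
i=6 t=26 v=4: DROP (t<37-2); WM=37
i=7 t=45 v=4: → [36,48); WM=44
i=8 t=38 v=6: DROP (t<44-2); WM=44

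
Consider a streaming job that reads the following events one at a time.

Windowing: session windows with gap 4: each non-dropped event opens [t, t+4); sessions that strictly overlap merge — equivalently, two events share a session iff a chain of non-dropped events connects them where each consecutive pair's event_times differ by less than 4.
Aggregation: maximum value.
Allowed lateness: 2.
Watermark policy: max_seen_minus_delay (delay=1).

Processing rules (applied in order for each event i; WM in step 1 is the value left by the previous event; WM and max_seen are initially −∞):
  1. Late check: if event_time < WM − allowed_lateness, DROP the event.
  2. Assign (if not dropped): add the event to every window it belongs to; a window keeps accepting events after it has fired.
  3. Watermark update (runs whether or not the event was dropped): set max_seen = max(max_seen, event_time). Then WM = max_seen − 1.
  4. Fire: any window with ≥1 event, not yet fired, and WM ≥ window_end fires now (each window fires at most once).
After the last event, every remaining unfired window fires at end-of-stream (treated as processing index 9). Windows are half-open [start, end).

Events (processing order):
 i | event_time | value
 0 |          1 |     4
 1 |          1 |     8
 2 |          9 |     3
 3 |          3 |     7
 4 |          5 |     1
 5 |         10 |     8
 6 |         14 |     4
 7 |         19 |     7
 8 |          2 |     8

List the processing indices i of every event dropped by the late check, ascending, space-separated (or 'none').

3 4 8

i=0 t=1 v=4: → [1,5); WM=0
i=1 t=1 v=8: → [1,5); WM=0
i=2 t=9 v=3: → [9,13); WM=8
i=3 t=3 v=7: DROP (t<8-2); WM=8
i=4 t=5 v=1: DROP (t<8-2); WM=8
i=5 t=10 v=8: → [9,14); WM=9
i=6 t=14 v=4: → [14,18); WM=13
i=7 t=19 v=7: → [19,23); WM=18
i=8 t=2 v=8: DROP (t<18-2); WM=18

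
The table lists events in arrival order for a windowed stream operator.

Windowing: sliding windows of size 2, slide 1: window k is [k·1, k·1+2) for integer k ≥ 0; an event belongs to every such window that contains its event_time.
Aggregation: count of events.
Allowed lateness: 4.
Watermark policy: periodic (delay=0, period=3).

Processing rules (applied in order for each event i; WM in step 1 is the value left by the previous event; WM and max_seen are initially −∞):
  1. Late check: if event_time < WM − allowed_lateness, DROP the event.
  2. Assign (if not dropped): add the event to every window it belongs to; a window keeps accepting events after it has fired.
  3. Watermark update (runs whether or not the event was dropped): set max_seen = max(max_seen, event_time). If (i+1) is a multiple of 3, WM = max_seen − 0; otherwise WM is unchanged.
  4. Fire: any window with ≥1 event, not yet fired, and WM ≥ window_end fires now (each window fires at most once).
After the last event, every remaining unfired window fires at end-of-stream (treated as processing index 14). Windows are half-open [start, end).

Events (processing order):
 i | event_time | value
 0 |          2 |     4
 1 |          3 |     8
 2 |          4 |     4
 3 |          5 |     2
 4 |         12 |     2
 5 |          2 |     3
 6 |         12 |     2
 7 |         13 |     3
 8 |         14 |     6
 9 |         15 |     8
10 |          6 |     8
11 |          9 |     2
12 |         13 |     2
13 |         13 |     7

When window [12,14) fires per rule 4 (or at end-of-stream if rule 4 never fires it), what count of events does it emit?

i=0 t=2 v=4: → [2,4),[1,3); WM=−∞
i=1 t=3 v=8: → [3,5),[2,4); WM=−∞
i=2 t=4 v=4: → [4,6),[3,5); WM=4; [1,3) fires=1 [2,4) fires=2
i=3 t=5 v=2: → [5,7),[4,6); WM=4
i=4 t=12 v=2: → [12,14),[11,13); WM=4
i=5 t=2 v=3: → [2,4),[1,3); WM=12; [3,5) fires=2 [4,6) fires=2 [5,7) fires=1
i=6 t=12 v=2: → [12,14),[11,13); WM=12
i=7 t=13 v=3: → [13,15),[12,14); WM=12
i=8 t=14 v=6: → [14,16),[13,15); WM=14; [11,13) fires=2 [12,14) fires=3
i=9 t=15 v=8: → [15,17),[14,16); WM=14
i=10 t=6 v=8: DROP (t<14-4); WM=14
i=11 t=9 v=2: DROP (t<14-4); WM=15; [13,15) fires=2
i=12 t=13 v=2: → [13,15),[12,14); WM=15
i=13 t=13 v=7: → [13,15),[12,14); WM=15

3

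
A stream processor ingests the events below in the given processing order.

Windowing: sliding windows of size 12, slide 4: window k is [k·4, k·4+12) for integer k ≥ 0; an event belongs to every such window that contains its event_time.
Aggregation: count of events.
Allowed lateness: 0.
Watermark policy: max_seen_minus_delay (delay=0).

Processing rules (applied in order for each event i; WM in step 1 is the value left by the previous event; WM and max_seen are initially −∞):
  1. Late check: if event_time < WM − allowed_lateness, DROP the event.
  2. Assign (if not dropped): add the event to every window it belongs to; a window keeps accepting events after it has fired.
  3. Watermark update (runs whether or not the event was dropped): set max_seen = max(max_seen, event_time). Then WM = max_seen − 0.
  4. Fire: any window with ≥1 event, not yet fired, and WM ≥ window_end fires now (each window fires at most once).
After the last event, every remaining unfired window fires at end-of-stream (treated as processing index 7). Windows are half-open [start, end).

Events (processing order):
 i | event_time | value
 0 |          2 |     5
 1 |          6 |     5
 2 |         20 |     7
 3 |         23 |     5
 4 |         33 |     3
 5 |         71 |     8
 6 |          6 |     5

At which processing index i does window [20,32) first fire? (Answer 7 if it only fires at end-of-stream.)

4

i=0 t=2 v=5: → [0,12); WM=2
i=1 t=6 v=5: → [4,16),[0,12); WM=6
i=2 t=20 v=7: → [20,32),[16,28),[12,24); WM=20; [0,12) fires=2 [4,16) fires=1
i=3 t=23 v=5: → [20,32),[16,28),[12,24); WM=23
i=4 t=33 v=3: → [32,44),[28,40),[24,36); WM=33; [12,24) fires=2 [16,28) fires=2 [20,32) fires=2
i=5 t=71 v=8: → [68,80),[64,76),[60,72); WM=71; [24,36) fires=1 [28,40) fires=1 [32,44) fires=1
i=6 t=6 v=5: DROP (t<71-0); WM=71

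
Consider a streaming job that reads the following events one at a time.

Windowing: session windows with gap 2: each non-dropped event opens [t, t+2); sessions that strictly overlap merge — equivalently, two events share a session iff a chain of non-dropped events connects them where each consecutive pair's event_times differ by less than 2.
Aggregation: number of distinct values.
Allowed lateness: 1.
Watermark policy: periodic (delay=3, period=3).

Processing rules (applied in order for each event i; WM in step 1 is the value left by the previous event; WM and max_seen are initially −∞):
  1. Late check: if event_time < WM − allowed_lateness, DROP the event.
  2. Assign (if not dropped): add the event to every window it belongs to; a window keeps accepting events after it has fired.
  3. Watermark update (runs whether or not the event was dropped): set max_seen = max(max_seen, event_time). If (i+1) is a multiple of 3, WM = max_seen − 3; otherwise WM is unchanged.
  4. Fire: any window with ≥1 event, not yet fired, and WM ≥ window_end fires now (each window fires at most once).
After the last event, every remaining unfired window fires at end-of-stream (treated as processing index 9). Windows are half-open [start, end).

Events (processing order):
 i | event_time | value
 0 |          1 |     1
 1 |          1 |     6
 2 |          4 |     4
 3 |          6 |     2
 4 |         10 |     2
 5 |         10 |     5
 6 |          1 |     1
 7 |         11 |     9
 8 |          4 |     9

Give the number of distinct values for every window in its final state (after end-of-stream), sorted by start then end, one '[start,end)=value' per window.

i=0 t=1 v=1: → [1,3); WM=−∞
i=1 t=1 v=6: → [1,3); WM=−∞
i=2 t=4 v=4: → [4,6); WM=1
i=3 t=6 v=2: → [6,8); WM=1
i=4 t=10 v=2: → [10,12); WM=1
i=5 t=10 v=5: → [10,12); WM=7
i=6 t=1 v=1: DROP (t<7-1); WM=7
i=7 t=11 v=9: → [10,13); WM=7
i=8 t=4 v=9: DROP (t<7-1); WM=8

[1,3)=2 [4,6)=1 [6,8)=1 [10,13)=3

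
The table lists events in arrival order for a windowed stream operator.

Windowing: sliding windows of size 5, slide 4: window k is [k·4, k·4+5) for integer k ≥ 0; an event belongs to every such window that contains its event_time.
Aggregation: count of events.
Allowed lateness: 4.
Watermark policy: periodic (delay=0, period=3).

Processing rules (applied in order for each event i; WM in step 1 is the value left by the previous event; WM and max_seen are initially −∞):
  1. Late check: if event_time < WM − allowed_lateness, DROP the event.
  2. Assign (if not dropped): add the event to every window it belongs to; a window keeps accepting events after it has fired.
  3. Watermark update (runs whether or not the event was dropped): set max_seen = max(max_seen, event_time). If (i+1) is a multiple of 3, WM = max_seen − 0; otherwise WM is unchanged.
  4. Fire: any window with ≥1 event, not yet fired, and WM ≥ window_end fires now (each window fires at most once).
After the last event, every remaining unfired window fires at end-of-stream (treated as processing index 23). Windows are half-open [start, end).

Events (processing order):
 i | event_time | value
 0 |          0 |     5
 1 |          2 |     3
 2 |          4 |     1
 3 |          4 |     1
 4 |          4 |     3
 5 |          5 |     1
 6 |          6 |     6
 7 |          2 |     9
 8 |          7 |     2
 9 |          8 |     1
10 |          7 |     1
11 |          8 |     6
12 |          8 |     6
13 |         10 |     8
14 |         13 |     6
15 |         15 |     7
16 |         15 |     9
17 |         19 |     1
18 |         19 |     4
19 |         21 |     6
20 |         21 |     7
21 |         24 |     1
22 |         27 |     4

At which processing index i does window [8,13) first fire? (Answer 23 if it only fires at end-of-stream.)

i=0 t=0 v=5: → [0,5); WM=−∞
i=1 t=2 v=3: → [0,5); WM=−∞
i=2 t=4 v=1: → [4,9),[0,5); WM=4
i=3 t=4 v=1: → [4,9),[0,5); WM=4
i=4 t=4 v=3: → [4,9),[0,5); WM=4
i=5 t=5 v=1: → [4,9); WM=5; [0,5) fires=5
i=6 t=6 v=6: → [4,9); WM=5
i=7 t=2 v=9: → [0,5); WM=5
i=8 t=7 v=2: → [4,9); WM=7
i=9 t=8 v=1: → [8,13),[4,9); WM=7
i=10 t=7 v=1: → [4,9); WM=7
i=11 t=8 v=6: → [8,13),[4,9); WM=8
i=12 t=8 v=6: → [8,13),[4,9); WM=8
i=13 t=10 v=8: → [8,13); WM=8
i=14 t=13 v=6: → [12,17); WM=13; [4,9) fires=10 [8,13) fires=4
i=15 t=15 v=7: → [12,17); WM=13
i=16 t=15 v=9: → [12,17); WM=13
i=17 t=19 v=1: → [16,21); WM=19; [12,17) fires=3
i=18 t=19 v=4: → [16,21); WM=19
i=19 t=21 v=6: → [20,25); WM=19
i=20 t=21 v=7: → [20,25); WM=21; [16,21) fires=2
i=21 t=24 v=1: → [24,29),[20,25); WM=21
i=22 t=27 v=4: → [24,29); WM=21

14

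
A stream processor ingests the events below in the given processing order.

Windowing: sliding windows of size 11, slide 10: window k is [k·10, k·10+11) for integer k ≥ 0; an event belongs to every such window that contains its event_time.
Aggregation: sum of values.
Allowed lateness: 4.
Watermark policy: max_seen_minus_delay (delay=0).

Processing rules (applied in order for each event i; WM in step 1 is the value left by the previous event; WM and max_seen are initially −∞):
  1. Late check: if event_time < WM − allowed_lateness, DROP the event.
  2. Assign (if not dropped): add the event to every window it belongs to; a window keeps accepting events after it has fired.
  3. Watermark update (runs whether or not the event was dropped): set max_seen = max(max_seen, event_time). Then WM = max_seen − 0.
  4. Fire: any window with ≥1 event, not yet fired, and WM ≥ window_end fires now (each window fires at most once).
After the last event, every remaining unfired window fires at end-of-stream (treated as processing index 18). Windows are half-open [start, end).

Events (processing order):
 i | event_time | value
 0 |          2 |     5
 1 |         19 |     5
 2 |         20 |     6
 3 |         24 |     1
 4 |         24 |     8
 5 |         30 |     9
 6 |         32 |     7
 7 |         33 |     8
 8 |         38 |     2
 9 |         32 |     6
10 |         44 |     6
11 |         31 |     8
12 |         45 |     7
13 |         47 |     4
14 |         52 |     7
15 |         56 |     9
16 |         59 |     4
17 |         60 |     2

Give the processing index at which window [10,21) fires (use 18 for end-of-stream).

3

i=0 t=2 v=5: → [0,11); WM=2
i=1 t=19 v=5: → [10,21); WM=19; [0,11) fires=5
i=2 t=20 v=6: → [20,31),[10,21); WM=20
i=3 t=24 v=1: → [20,31); WM=24; [10,21) fires=11
i=4 t=24 v=8: → [20,31); WM=24
i=5 t=30 v=9: → [30,41),[20,31); WM=30
i=6 t=32 v=7: → [30,41); WM=32; [20,31) fires=24
i=7 t=33 v=8: → [30,41); WM=33
i=8 t=38 v=2: → [30,41); WM=38
i=9 t=32 v=6: DROP (t<38-4); WM=38
i=10 t=44 v=6: → [40,51); WM=44; [30,41) fires=26
i=11 t=31 v=8: DROP (t<44-4); WM=44
i=12 t=45 v=7: → [40,51); WM=45
i=13 t=47 v=4: → [40,51); WM=47
i=14 t=52 v=7: → [50,61); WM=52; [40,51) fires=17
i=15 t=56 v=9: → [50,61); WM=56
i=16 t=59 v=4: → [50,61); WM=59
i=17 t=60 v=2: → [60,71),[50,61); WM=60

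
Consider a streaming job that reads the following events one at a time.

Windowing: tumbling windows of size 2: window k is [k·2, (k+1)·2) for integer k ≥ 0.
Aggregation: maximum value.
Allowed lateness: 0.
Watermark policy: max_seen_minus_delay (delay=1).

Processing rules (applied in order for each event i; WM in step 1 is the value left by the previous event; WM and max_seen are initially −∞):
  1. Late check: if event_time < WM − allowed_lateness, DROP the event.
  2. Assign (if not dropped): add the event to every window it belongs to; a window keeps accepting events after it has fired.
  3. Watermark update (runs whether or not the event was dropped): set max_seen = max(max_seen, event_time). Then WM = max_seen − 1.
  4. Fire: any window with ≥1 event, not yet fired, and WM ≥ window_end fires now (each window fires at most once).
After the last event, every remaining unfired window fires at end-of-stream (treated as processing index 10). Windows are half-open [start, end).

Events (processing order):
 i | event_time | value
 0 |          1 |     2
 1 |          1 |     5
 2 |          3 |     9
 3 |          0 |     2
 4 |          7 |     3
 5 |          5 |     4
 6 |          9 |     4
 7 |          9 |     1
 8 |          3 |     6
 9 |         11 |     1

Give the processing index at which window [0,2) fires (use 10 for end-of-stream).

i=0 t=1 v=2: → [0,2); WM=0
i=1 t=1 v=5: → [0,2); WM=0
i=2 t=3 v=9: → [2,4); WM=2; [0,2) fires=5
i=3 t=0 v=2: DROP (t<2-0); WM=2
i=4 t=7 v=3: → [6,8); WM=6; [2,4) fires=9
i=5 t=5 v=4: DROP (t<6-0); WM=6
i=6 t=9 v=4: → [8,10); WM=8; [6,8) fires=3
i=7 t=9 v=1: → [8,10); WM=8
i=8 t=3 v=6: DROP (t<8-0); WM=8
i=9 t=11 v=1: → [10,12); WM=10; [8,10) fires=4

2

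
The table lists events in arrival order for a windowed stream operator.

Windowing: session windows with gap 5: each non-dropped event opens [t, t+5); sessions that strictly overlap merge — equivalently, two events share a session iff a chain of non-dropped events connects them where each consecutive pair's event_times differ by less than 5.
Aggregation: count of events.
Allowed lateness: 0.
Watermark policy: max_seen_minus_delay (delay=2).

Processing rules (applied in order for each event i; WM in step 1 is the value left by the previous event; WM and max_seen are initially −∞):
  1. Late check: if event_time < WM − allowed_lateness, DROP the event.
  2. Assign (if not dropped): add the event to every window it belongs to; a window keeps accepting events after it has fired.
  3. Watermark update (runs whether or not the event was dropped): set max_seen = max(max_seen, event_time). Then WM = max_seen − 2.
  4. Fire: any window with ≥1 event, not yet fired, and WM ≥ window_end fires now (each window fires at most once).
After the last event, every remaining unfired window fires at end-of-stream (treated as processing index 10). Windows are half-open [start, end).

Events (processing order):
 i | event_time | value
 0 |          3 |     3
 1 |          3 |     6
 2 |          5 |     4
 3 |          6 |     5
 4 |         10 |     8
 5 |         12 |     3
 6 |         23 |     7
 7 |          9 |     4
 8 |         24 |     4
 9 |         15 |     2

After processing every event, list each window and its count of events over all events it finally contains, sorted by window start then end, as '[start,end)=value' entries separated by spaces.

[3,17)=6 [23,29)=2

i=0 t=3 v=3: → [3,8); WM=1
i=1 t=3 v=6: → [3,8); WM=1
i=2 t=5 v=4: → [3,10); WM=3
i=3 t=6 v=5: → [3,11); WM=4
i=4 t=10 v=8: → [3,15); WM=8
i=5 t=12 v=3: → [3,17); WM=10
i=6 t=23 v=7: → [23,28); WM=21
i=7 t=9 v=4: DROP (t<21-0); WM=21
i=8 t=24 v=4: → [23,29); WM=22
i=9 t=15 v=2: DROP (t<22-0); WM=22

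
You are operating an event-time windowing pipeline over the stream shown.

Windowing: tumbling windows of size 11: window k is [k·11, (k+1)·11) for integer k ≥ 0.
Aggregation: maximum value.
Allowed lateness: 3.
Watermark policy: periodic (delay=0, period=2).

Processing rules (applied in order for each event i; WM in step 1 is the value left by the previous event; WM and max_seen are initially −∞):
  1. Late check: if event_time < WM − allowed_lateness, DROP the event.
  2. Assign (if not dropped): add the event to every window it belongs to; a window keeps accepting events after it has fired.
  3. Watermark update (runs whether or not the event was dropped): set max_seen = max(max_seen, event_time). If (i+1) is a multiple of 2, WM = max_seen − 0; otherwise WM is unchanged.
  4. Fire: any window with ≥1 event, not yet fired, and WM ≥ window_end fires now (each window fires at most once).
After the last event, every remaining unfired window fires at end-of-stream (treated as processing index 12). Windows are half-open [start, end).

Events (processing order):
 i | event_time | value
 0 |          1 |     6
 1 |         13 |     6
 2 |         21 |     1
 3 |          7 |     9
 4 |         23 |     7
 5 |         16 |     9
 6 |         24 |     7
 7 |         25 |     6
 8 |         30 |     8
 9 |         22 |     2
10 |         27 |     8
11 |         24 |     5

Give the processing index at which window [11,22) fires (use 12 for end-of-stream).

5

i=0 t=1 v=6: → [0,11); WM=−∞
i=1 t=13 v=6: → [11,22); WM=13; [0,11) fires=6
i=2 t=21 v=1: → [11,22); WM=13
i=3 t=7 v=9: DROP (t<13-3); WM=21
i=4 t=23 v=7: → [22,33); WM=21
i=5 t=16 v=9: DROP (t<21-3); WM=23; [11,22) fires=6
i=6 t=24 v=7: → [22,33); WM=23
i=7 t=25 v=6: → [22,33); WM=25
i=8 t=30 v=8: → [22,33); WM=25
i=9 t=22 v=2: → [22,33); WM=30
i=10 t=27 v=8: → [22,33); WM=30
i=11 t=24 v=5: DROP (t<30-3); WM=30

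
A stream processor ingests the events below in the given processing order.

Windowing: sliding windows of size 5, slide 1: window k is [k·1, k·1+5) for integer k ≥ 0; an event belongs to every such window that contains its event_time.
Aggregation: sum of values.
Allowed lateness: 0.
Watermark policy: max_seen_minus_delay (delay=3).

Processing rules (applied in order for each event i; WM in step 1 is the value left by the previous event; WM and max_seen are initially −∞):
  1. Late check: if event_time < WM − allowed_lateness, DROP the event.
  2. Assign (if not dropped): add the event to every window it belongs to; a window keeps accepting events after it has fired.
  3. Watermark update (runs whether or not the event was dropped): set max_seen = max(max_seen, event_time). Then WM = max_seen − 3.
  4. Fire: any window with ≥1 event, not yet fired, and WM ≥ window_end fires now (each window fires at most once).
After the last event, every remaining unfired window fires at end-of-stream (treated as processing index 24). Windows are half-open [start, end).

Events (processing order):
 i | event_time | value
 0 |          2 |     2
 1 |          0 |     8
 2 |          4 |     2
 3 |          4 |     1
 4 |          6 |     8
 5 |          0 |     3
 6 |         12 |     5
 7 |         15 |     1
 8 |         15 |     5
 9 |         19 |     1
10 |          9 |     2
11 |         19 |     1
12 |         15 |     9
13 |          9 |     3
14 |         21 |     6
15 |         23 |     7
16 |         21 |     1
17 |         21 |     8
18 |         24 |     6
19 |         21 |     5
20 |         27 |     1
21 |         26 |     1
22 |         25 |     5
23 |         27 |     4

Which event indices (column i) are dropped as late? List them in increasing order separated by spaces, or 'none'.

i=0 t=2 v=2: → [2,7),[1,6),[0,5); WM=-1
i=1 t=0 v=8: → [0,5); WM=-1
i=2 t=4 v=2: → [4,9),[3,8),[2,7),[1,6),[0,5); WM=1
i=3 t=4 v=1: → [4,9),[3,8),[2,7),[1,6),[0,5); WM=1
i=4 t=6 v=8: → [6,11),[5,10),[4,9),[3,8),[2,7); WM=3
i=5 t=0 v=3: DROP (t<3-0); WM=3
i=6 t=12 v=5: → [12,17),[11,16),[10,15),[9,14),[8,13); WM=9; [0,5) fires=13 [1,6) fires=5 [2,7) fires=13 [3,8) fires=11 [4,9) fires=11
i=7 t=15 v=1: → [15,20),[14,19),[13,18),[12,17),[11,16); WM=12; [5,10) fires=8 [6,11) fires=8
i=8 t=15 v=5: → [15,20),[14,19),[13,18),[12,17),[11,16); WM=12
i=9 t=19 v=1: → [19,24),[18,23),[17,22),[16,21),[15,20); WM=16; [8,13) fires=5 [9,14) fires=5 [10,15) fires=5 [11,16) fires=11
i=10 t=9 v=2: DROP (t<16-0); WM=16
i=11 t=19 v=1: → [19,24),[18,23),[17,22),[16,21),[15,20); WM=16
i=12 t=15 v=9: DROP (t<16-0); WM=16
i=13 t=9 v=3: DROP (t<16-0); WM=16
i=14 t=21 v=6: → [21,26),[20,25),[19,24),[18,23),[17,22); WM=18; [12,17) fires=11 [13,18) fires=6
i=15 t=23 v=7: → [23,28),[22,27),[21,26),[20,25),[19,24); WM=20; [14,19) fires=6 [15,20) fires=8
i=16 t=21 v=1: → [21,26),[20,25),[19,24),[18,23),[17,22); WM=20
i=17 t=21 v=8: → [21,26),[20,25),[19,24),[18,23),[17,22); WM=20
i=18 t=24 v=6: → [24,29),[23,28),[22,27),[21,26),[20,25); WM=21; [16,21) fires=2
i=19 t=21 v=5: → [21,26),[20,25),[19,24),[18,23),[17,22); WM=21
i=20 t=27 v=1: → [27,32),[26,31),[25,30),[24,29),[23,28); WM=24; [17,22) fires=22 [18,23) fires=22 [19,24) fires=29
i=21 t=26 v=1: → [26,31),[25,30),[24,29),[23,28),[22,27); WM=24
i=22 t=25 v=5: → [25,30),[24,29),[23,28),[22,27),[21,26); WM=24
i=23 t=27 v=4: → [27,32),[26,31),[25,30),[24,29),[23,28); WM=24

5 10 12 13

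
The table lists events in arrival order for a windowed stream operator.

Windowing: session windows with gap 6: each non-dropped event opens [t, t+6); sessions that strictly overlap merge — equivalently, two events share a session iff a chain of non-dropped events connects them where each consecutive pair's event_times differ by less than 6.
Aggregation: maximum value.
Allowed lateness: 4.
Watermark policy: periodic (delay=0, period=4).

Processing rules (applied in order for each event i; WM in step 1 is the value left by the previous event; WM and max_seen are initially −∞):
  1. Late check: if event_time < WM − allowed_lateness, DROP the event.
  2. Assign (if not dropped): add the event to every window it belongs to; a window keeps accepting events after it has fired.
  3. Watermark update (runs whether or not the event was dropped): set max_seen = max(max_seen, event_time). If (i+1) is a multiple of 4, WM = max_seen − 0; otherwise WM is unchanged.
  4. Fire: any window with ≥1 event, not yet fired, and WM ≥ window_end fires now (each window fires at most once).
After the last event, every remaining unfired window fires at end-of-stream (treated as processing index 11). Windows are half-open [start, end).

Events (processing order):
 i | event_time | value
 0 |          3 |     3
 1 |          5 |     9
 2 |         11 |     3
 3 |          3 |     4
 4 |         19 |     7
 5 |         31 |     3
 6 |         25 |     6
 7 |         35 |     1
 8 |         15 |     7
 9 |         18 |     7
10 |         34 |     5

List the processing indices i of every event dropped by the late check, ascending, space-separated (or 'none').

i=0 t=3 v=3: → [3,9); WM=−∞
i=1 t=5 v=9: → [3,11); WM=−∞
i=2 t=11 v=3: → [11,17); WM=−∞
i=3 t=3 v=4: → [3,11); WM=11
i=4 t=19 v=7: → [19,25); WM=11
i=5 t=31 v=3: → [31,37); WM=11
i=6 t=25 v=6: → [25,31); WM=11
i=7 t=35 v=1: → [31,41); WM=35
i=8 t=15 v=7: DROP (t<35-4); WM=35
i=9 t=18 v=7: DROP (t<35-4); WM=35
i=10 t=34 v=5: → [31,41); WM=35

8 9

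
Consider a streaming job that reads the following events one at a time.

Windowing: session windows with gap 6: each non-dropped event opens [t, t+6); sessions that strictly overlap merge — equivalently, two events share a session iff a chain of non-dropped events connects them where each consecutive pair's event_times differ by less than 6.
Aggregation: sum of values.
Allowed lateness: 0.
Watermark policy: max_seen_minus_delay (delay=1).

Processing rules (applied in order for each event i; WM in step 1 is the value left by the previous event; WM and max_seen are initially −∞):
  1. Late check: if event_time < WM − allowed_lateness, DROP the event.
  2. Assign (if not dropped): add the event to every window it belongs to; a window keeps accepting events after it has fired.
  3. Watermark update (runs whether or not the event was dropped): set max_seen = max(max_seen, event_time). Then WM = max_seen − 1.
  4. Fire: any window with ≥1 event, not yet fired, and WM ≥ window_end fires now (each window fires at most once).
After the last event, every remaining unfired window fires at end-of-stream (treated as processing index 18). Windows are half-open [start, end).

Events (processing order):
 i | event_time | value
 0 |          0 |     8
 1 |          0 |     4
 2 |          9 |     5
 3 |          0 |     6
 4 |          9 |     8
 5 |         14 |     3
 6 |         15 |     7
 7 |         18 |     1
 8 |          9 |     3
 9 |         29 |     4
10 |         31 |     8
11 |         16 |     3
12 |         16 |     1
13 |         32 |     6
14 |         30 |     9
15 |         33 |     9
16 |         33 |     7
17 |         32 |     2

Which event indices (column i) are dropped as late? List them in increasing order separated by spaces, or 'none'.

3 8 11 12 14

i=0 t=0 v=8: → [0,6); WM=-1
i=1 t=0 v=4: → [0,6); WM=-1
i=2 t=9 v=5: → [9,15); WM=8
i=3 t=0 v=6: DROP (t<8-0); WM=8
i=4 t=9 v=8: → [9,15); WM=8
i=5 t=14 v=3: → [9,20); WM=13
i=6 t=15 v=7: → [9,21); WM=14
i=7 t=18 v=1: → [9,24); WM=17
i=8 t=9 v=3: DROP (t<17-0); WM=17
i=9 t=29 v=4: → [29,35); WM=28
i=10 t=31 v=8: → [29,37); WM=30
i=11 t=16 v=3: DROP (t<30-0); WM=30
i=12 t=16 v=1: DROP (t<30-0); WM=30
i=13 t=32 v=6: → [29,38); WM=31
i=14 t=30 v=9: DROP (t<31-0); WM=31
i=15 t=33 v=9: → [29,39); WM=32
i=16 t=33 v=7: → [29,39); WM=32
i=17 t=32 v=2: → [29,39); WM=32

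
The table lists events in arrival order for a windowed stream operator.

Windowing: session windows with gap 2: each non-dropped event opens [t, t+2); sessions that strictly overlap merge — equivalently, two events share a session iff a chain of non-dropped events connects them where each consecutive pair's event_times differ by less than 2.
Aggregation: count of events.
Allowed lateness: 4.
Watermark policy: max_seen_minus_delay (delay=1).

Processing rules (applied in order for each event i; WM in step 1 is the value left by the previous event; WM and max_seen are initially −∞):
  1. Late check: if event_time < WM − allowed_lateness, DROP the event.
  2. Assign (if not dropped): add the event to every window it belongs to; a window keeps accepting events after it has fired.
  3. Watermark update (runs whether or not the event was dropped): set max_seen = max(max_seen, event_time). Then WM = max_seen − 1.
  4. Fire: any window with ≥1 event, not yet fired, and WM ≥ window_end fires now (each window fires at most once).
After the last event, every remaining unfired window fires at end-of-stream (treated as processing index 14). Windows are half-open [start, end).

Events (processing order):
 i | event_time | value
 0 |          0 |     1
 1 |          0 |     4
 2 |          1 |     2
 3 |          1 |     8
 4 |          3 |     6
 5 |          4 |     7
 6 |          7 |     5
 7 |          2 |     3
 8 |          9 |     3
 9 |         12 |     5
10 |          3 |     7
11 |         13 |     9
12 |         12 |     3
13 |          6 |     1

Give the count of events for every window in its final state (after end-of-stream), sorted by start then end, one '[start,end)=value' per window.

[0,6)=7 [7,9)=1 [9,11)=1 [12,15)=3

i=0 t=0 v=1: → [0,2); WM=-1
i=1 t=0 v=4: → [0,2); WM=-1
i=2 t=1 v=2: → [0,3); WM=0
i=3 t=1 v=8: → [0,3); WM=0
i=4 t=3 v=6: → [3,5); WM=2
i=5 t=4 v=7: → [3,6); WM=3
i=6 t=7 v=5: → [7,9); WM=6
i=7 t=2 v=3: → [0,6); WM=6
i=8 t=9 v=3: → [9,11); WM=8
i=9 t=12 v=5: → [12,14); WM=11
i=10 t=3 v=7: DROP (t<11-4); WM=11
i=11 t=13 v=9: → [12,15); WM=12
i=12 t=12 v=3: → [12,15); WM=12
i=13 t=6 v=1: DROP (t<12-4); WM=12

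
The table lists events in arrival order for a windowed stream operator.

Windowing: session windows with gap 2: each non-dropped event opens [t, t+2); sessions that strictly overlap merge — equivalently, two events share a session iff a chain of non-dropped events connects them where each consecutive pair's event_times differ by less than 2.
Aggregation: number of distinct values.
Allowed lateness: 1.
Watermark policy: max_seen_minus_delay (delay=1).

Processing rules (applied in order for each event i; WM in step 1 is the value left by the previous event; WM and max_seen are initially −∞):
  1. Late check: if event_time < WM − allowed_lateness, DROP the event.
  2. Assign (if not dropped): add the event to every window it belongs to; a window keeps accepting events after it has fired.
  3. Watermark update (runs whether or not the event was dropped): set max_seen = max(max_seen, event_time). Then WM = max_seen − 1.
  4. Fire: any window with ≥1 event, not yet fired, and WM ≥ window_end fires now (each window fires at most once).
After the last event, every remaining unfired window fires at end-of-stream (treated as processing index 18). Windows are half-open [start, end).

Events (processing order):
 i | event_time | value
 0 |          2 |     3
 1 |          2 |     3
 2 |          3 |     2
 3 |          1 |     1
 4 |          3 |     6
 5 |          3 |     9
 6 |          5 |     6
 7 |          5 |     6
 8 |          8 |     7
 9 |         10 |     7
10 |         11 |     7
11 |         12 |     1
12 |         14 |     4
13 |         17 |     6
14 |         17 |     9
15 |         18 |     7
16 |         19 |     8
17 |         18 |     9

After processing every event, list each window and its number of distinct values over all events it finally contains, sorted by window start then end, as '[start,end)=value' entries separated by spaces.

i=0 t=2 v=3: → [2,4); WM=1
i=1 t=2 v=3: → [2,4); WM=1
i=2 t=3 v=2: → [2,5); WM=2
i=3 t=1 v=1: → [1,5); WM=2
i=4 t=3 v=6: → [1,5); WM=2
i=5 t=3 v=9: → [1,5); WM=2
i=6 t=5 v=6: → [5,7); WM=4
i=7 t=5 v=6: → [5,7); WM=4
i=8 t=8 v=7: → [8,10); WM=7
i=9 t=10 v=7: → [10,12); WM=9
i=10 t=11 v=7: → [10,13); WM=10
i=11 t=12 v=1: → [10,14); WM=11
i=12 t=14 v=4: → [14,16); WM=13
i=13 t=17 v=6: → [17,19); WM=16
i=14 t=17 v=9: → [17,19); WM=16
i=15 t=18 v=7: → [17,20); WM=17
i=16 t=19 v=8: → [17,21); WM=18
i=17 t=18 v=9: → [17,21); WM=18

[1,5)=5 [5,7)=1 [8,10)=1 [10,14)=2 [14,16)=1 [17,21)=4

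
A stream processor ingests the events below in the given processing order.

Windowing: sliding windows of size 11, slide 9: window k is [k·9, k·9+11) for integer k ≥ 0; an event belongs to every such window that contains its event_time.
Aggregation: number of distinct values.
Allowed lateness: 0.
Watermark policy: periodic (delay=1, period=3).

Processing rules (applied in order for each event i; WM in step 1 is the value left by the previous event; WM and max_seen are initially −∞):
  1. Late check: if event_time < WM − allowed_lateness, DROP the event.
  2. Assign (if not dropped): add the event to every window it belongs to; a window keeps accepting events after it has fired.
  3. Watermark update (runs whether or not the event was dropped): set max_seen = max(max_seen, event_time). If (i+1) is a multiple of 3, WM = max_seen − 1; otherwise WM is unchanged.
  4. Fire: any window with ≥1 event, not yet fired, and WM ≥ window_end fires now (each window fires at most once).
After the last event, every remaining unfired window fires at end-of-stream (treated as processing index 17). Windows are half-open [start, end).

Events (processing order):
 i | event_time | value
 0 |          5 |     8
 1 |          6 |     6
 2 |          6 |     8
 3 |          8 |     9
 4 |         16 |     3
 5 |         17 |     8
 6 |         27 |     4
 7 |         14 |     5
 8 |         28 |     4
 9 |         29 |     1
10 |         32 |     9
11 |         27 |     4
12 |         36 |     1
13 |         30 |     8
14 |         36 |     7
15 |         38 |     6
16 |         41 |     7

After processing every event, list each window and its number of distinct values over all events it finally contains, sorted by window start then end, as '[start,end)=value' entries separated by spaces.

[0,11)=3 [9,20)=2 [18,29)=1 [27,38)=4 [36,47)=3

i=0 t=5 v=8: → [0,11); WM=−∞
i=1 t=6 v=6: → [0,11); WM=−∞
i=2 t=6 v=8: → [0,11); WM=5
i=3 t=8 v=9: → [0,11); WM=5
i=4 t=16 v=3: → [9,20); WM=5
i=5 t=17 v=8: → [9,20); WM=16; [0,11) fires=3
i=6 t=27 v=4: → [27,38),[18,29); WM=16
i=7 t=14 v=5: DROP (t<16-0); WM=16
i=8 t=28 v=4: → [27,38),[18,29); WM=27; [9,20) fires=2
i=9 t=29 v=1: → [27,38); WM=27
i=10 t=32 v=9: → [27,38); WM=27
i=11 t=27 v=4: → [27,38),[18,29); WM=31; [18,29) fires=1
i=12 t=36 v=1: → [36,47),[27,38); WM=31
i=13 t=30 v=8: DROP (t<31-0); WM=31
i=14 t=36 v=7: → [36,47),[27,38); WM=35
i=15 t=38 v=6: → [36,47); WM=35
i=16 t=41 v=7: → [36,47); WM=35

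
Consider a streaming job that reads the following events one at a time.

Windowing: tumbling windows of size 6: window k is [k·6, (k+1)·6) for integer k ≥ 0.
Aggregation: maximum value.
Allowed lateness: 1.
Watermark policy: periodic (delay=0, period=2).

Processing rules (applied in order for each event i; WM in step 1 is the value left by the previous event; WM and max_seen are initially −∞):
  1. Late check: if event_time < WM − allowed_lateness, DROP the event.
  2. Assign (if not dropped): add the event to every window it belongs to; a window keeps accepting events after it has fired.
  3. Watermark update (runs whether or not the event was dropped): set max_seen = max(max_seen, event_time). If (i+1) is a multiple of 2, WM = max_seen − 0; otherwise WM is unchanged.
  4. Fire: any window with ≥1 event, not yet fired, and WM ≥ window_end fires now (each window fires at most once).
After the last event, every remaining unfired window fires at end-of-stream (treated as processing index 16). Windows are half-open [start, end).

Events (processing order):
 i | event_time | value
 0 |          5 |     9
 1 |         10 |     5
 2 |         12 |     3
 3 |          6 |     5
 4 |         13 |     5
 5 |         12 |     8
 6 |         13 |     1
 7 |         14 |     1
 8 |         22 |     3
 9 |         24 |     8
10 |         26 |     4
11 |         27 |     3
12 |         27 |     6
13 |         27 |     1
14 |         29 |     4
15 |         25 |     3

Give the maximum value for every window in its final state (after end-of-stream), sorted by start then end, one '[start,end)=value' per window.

[0,6)=9 [6,12)=5 [12,18)=8 [18,24)=3 [24,30)=8

i=0 t=5 v=9: → [0,6); WM=−∞
i=1 t=10 v=5: → [6,12); WM=10; [0,6) fires=9
i=2 t=12 v=3: → [12,18); WM=10
i=3 t=6 v=5: DROP (t<10-1); WM=12; [6,12) fires=5
i=4 t=13 v=5: → [12,18); WM=12
i=5 t=12 v=8: → [12,18); WM=13
i=6 t=13 v=1: → [12,18); WM=13
i=7 t=14 v=1: → [12,18); WM=14
i=8 t=22 v=3: → [18,24); WM=14
i=9 t=24 v=8: → [24,30); WM=24; [12,18) fires=8 [18,24) fires=3
i=10 t=26 v=4: → [24,30); WM=24
i=11 t=27 v=3: → [24,30); WM=27
i=12 t=27 v=6: → [24,30); WM=27
i=13 t=27 v=1: → [24,30); WM=27
i=14 t=29 v=4: → [24,30); WM=27
i=15 t=25 v=3: DROP (t<27-1); WM=29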